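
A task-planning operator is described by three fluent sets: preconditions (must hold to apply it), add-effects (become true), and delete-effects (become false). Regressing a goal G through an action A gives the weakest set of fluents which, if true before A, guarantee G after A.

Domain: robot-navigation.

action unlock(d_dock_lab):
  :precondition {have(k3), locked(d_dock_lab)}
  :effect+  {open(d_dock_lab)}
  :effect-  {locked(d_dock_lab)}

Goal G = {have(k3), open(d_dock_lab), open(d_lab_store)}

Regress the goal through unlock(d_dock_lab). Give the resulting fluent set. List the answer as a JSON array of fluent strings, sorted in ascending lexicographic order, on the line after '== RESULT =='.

Compute (G \ add) ∪ pre:
  G ∩ del = {}  (empty — regression defined)
  G \ add = {have(k3), open(d_dock_lab), open(d_lab_store)} \ {open(d_dock_lab)} = {have(k3), open(d_lab_store)}
  ∪ pre   = {have(k3), open(d_lab_store)} ∪ {have(k3), locked(d_dock_lab)}
          = {have(k3), locked(d_dock_lab), open(d_lab_store)}

== RESULT ==
["have(k3)", "locked(d_dock_lab)", "open(d_lab_store)"]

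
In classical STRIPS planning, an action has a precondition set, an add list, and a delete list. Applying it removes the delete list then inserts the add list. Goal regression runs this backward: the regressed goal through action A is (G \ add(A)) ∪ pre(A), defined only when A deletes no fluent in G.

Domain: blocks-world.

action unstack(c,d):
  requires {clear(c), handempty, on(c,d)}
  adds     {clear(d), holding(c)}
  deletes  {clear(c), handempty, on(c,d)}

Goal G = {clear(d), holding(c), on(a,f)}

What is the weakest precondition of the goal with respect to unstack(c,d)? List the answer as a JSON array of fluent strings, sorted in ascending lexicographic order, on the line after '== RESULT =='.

Regress:
  G ∩ del = {}  (empty — regression defined)
  G \ add = {clear(d), holding(c), on(a,f)} \ {clear(d), holding(c)} = {on(a,f)}
  ∪ pre   = {on(a,f)} ∪ {clear(c), handempty, on(c,d)}
          = {clear(c), handempty, on(a,f), on(c,d)}

== RESULT ==
["clear(c)", "handempty", "on(a,f)", "on(c,d)"]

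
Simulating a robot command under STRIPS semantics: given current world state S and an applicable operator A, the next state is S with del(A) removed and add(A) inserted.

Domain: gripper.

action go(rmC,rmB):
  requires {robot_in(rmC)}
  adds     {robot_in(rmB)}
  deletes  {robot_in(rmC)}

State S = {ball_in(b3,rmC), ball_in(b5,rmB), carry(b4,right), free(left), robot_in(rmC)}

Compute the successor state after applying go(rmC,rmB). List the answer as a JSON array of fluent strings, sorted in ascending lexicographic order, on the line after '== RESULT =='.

Compute (S \ del) ∪ add:
  pre ⊆ S: {robot_in(rmC)} ⊆ S  — applicable
  S \ del = {ball_in(b3,rmC), ball_in(b5,rmB), carry(b4,right), free(left)}
  ∪ add   = {ball_in(b3,rmC), ball_in(b5,rmB), carry(b4,right), free(left), robot_in(rmB)}

== RESULT ==
["ball_in(b3,rmC)", "ball_in(b5,rmB)", "carry(b4,right)", "free(left)", "robot_in(rmB)"]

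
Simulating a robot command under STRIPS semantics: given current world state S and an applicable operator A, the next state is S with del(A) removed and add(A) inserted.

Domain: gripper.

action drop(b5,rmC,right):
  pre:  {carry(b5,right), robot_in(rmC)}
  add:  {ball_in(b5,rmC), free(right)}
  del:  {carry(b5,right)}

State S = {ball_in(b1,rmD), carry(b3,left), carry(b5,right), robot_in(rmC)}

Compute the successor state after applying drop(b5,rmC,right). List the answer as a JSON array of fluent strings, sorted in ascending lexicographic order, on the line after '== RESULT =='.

Progress:
  pre ⊆ S: {carry(b5,right), robot_in(rmC)} ⊆ S  — applicable
  S \ del = {ball_in(b1,rmD), carry(b3,left), robot_in(rmC)}
  ∪ add   = {ball_in(b1,rmD), ball_in(b5,rmC), carry(b3,left), free(right), robot_in(rmC)}

== RESULT ==
["ball_in(b1,rmD)", "ball_in(b5,rmC)", "carry(b3,left)", "free(right)", "robot_in(rmC)"]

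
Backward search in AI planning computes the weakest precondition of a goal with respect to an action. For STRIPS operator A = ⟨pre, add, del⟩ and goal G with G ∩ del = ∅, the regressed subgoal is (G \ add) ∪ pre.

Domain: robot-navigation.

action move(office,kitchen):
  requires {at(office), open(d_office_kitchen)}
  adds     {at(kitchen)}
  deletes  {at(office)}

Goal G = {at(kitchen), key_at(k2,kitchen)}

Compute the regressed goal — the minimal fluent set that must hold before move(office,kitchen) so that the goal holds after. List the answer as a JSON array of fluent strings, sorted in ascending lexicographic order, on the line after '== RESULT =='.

Regress:
  G ∩ del = {}  (empty — regression defined)
  G \ add = {at(kitchen), key_at(k2,kitchen)} \ {at(kitchen)} = {key_at(k2,kitchen)}
  ∪ pre   = {key_at(k2,kitchen)} ∪ {at(office), open(d_office_kitchen)}
          = {at(office), key_at(k2,kitchen), open(d_office_kitchen)}

== RESULT ==
["at(office)", "key_at(k2,kitchen)", "open(d_office_kitchen)"]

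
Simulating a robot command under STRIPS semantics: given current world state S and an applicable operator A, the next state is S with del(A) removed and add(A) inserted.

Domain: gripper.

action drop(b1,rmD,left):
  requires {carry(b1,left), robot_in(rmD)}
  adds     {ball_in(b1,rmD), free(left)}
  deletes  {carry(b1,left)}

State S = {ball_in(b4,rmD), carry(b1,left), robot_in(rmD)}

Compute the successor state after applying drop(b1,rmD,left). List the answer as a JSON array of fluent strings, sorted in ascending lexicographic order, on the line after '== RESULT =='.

Progress:
  pre ⊆ S: {carry(b1,left), robot_in(rmD)} ⊆ S  — applicable
  S \ del = {ball_in(b4,rmD), robot_in(rmD)}
  ∪ add   = {ball_in(b1,rmD), ball_in(b4,rmD), free(left), robot_in(rmD)}

== RESULT ==
["ball_in(b1,rmD)", "ball_in(b4,rmD)", "free(left)", "robot_in(rmD)"]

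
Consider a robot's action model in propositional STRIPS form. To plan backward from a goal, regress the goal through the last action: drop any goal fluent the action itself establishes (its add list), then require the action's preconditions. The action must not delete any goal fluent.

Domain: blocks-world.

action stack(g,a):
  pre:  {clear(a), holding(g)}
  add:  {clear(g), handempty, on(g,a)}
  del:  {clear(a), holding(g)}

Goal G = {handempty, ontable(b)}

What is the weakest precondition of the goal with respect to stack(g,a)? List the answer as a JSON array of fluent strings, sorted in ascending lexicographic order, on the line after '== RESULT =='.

Regress:
  G ∩ del = {}  (empty — regression defined)
  G \ add = {handempty, ontable(b)} \ {clear(g), handempty, on(g,a)} = {ontable(b)}
  ∪ pre   = {ontable(b)} ∪ {clear(a), holding(g)}
          = {clear(a), holding(g), ontable(b)}

== RESULT ==
["clear(a)", "holding(g)", "ontable(b)"]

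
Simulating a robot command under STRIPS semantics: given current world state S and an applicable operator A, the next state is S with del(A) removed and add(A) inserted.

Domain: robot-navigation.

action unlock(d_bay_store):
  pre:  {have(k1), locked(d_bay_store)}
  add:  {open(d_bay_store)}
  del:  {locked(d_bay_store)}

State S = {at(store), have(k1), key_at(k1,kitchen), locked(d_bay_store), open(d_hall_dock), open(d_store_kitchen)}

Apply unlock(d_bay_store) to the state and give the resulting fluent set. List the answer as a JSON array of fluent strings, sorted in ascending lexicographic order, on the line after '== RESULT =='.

Compute (S \ del) ∪ add:
  pre ⊆ S: {have(k1), locked(d_bay_store)} ⊆ S  — applicable
  S \ del = {at(store), have(k1), key_at(k1,kitchen), open(d_hall_dock), open(d_store_kitchen)}
  ∪ add   = {at(store), have(k1), key_at(k1,kitchen), open(d_bay_store), open(d_hall_dock), open(d_store_kitchen)}

== RESULT ==
["at(store)", "have(k1)", "key_at(k1,kitchen)", "open(d_bay_store)", "open(d_hall_dock)", "open(d_store_kitchen)"]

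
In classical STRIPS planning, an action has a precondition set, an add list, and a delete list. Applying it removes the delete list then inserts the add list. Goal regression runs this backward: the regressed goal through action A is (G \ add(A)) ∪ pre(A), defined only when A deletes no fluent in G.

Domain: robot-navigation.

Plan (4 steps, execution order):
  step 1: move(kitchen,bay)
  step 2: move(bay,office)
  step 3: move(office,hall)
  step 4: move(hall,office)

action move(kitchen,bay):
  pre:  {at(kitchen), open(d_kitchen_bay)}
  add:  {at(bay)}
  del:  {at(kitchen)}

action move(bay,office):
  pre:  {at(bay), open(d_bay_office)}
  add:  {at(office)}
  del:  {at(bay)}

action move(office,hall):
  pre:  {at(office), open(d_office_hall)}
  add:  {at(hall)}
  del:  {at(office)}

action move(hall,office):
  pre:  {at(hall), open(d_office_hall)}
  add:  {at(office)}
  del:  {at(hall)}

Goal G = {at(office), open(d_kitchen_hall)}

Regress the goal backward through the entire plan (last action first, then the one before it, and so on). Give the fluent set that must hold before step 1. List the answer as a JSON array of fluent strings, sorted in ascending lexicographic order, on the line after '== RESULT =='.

Regress step by step:
  through step 4 (move(hall,office)): drop {at(office)}, keep {open(d_kitchen_hall)}, require {at(hall), open(d_office_hall)}
    → {at(hall), open(d_kitchen_hall), open(d_office_hall)}
  through step 3 (move(office,hall)): drop {at(hall)}, keep {open(d_kitchen_hall), open(d_office_hall)}, require {at(office), open(d_office_hall)}
    → {at(office), open(d_kitchen_hall), open(d_office_hall)}
  through step 2 (move(bay,office)): drop {at(office)}, keep {open(d_kitchen_hall), open(d_office_hall)}, require {at(bay), open(d_bay_office)}
    → {at(bay), open(d_bay_office), open(d_kitchen_hall), open(d_office_hall)}
  through step 1 (move(kitchen,bay)): drop {at(bay)}, keep {open(d_bay_office), open(d_kitchen_hall), open(d_office_hall)}, require {at(kitchen), open(d_kitchen_bay)}
    → {at(kitchen), open(d_bay_office), open(d_kitchen_bay), open(d_kitchen_hall), open(d_office_hall)}

== RESULT ==
["at(kitchen)", "open(d_bay_office)", "open(d_kitchen_bay)", "open(d_kitchen_hall)", "open(d_office_hall)"]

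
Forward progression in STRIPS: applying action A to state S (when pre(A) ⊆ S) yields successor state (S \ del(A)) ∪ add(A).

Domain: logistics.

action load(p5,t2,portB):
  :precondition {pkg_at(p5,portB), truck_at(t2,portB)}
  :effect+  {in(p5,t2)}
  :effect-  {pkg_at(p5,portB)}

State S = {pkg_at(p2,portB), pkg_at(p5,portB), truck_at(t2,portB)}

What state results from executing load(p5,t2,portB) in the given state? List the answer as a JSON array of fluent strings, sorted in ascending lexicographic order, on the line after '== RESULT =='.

Compute (S \ del) ∪ add:
  pre ⊆ S: {pkg_at(p5,portB), truck_at(t2,portB)} ⊆ S  — applicable
  S \ del = {pkg_at(p2,portB), truck_at(t2,portB)}
  ∪ add   = {in(p5,t2), pkg_at(p2,portB), truck_at(t2,portB)}

== RESULT ==
["in(p5,t2)", "pkg_at(p2,portB)", "truck_at(t2,portB)"]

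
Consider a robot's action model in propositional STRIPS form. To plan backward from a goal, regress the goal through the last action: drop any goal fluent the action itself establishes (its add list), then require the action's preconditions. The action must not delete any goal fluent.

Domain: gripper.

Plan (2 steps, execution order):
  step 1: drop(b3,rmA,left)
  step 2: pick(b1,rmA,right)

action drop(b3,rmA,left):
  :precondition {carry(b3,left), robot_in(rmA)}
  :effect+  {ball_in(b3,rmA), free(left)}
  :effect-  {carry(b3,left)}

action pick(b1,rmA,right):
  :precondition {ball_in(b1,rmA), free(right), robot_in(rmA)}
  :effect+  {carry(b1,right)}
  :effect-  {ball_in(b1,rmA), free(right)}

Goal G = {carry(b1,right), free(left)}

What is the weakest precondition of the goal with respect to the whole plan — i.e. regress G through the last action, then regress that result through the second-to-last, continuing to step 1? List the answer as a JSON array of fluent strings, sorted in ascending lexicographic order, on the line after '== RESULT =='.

Work backward from the goal:
  through step 2 (pick(b1,rmA,right)): drop {carry(b1,right)}, keep {free(left)}, require {ball_in(b1,rmA), free(right), robot_in(rmA)}
    → {ball_in(b1,rmA), free(left), free(right), robot_in(rmA)}
  through step 1 (drop(b3,rmA,left)): drop {free(left)}, keep {ball_in(b1,rmA), free(right), robot_in(rmA)}, require {carry(b3,left), robot_in(rmA)}
    → {ball_in(b1,rmA), carry(b3,left), free(right), robot_in(rmA)}

== RESULT ==
["ball_in(b1,rmA)", "carry(b3,left)", "free(right)", "robot_in(rmA)"]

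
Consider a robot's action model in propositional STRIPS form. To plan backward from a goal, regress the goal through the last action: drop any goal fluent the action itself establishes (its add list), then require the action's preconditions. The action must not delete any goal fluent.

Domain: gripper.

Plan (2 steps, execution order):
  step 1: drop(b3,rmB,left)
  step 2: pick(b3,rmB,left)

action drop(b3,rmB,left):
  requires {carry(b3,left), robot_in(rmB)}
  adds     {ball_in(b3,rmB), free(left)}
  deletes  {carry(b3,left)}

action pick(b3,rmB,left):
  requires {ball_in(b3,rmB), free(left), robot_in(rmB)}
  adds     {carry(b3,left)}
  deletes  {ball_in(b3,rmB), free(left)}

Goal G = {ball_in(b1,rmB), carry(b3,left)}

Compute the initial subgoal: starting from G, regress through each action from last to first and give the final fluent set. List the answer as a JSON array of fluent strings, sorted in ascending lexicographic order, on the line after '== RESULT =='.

Regress step by step:
  through step 2 (pick(b3,rmB,left)): drop {carry(b3,left)}, keep {ball_in(b1,rmB)}, require {ball_in(b3,rmB), free(left), robot_in(rmB)}
    → {ball_in(b1,rmB), ball_in(b3,rmB), free(left), robot_in(rmB)}
  through step 1 (drop(b3,rmB,left)): drop {ball_in(b3,rmB), free(left)}, keep {ball_in(b1,rmB), robot_in(rmB)}, require {carry(b3,left), robot_in(rmB)}
    → {ball_in(b1,rmB), carry(b3,left), robot_in(rmB)}

== RESULT ==
["ball_in(b1,rmB)", "carry(b3,left)", "robot_in(rmB)"]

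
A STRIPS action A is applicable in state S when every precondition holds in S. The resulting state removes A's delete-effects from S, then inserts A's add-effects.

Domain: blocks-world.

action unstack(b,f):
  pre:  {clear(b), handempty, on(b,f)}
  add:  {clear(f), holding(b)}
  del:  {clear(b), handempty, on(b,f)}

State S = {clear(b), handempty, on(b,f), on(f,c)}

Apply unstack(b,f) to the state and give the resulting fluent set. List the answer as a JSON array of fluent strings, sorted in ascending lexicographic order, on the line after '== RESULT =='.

Progress:
  pre ⊆ S: {clear(b), handempty, on(b,f)} ⊆ S  — applicable
  S \ del = {on(f,c)}
  ∪ add   = {clear(f), holding(b), on(f,c)}

== RESULT ==
["clear(f)", "holding(b)", "on(f,c)"]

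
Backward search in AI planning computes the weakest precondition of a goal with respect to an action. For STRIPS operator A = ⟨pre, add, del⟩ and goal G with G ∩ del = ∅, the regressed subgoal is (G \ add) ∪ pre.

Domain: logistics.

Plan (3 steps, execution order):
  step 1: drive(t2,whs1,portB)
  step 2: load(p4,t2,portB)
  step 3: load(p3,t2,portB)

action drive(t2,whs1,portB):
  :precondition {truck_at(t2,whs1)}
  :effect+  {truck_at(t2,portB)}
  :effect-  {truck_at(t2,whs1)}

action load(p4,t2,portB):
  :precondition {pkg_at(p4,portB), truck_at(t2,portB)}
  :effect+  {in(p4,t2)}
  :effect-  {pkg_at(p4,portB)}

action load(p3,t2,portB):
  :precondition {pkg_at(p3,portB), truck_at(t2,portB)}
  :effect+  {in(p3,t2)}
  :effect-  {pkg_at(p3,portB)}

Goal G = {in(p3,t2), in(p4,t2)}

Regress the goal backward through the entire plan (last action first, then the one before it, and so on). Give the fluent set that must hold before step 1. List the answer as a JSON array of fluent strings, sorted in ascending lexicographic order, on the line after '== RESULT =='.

Work backward from the goal:
  through step 3 (load(p3,t2,portB)): drop {in(p3,t2)}, keep {in(p4,t2)}, require {pkg_at(p3,portB), truck_at(t2,portB)}
    → {in(p4,t2), pkg_at(p3,portB), truck_at(t2,portB)}
  through step 2 (load(p4,t2,portB)): drop {in(p4,t2)}, keep {pkg_at(p3,portB), truck_at(t2,portB)}, require {pkg_at(p4,portB), truck_at(t2,portB)}
    → {pkg_at(p3,portB), pkg_at(p4,portB), truck_at(t2,portB)}
  through step 1 (drive(t2,whs1,portB)): drop {truck_at(t2,portB)}, keep {pkg_at(p3,portB), pkg_at(p4,portB)}, require {truck_at(t2,whs1)}
    → {pkg_at(p3,portB), pkg_at(p4,portB), truck_at(t2,whs1)}

== RESULT ==
["pkg_at(p3,portB)", "pkg_at(p4,portB)", "truck_at(t2,whs1)"]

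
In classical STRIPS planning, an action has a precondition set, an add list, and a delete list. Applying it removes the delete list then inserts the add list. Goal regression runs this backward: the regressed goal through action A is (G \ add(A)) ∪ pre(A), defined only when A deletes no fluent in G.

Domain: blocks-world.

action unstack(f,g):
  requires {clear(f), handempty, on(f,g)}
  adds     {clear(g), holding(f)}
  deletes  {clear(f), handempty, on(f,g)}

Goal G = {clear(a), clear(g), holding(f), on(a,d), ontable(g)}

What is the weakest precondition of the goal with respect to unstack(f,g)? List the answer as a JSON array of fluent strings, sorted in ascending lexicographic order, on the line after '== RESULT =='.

Compute (G \ add) ∪ pre:
  G ∩ del = {}  (empty — regression defined)
  G \ add = {clear(a), clear(g), holding(f), on(a,d), ontable(g)} \ {clear(g), holding(f)} = {clear(a), on(a,d), ontable(g)}
  ∪ pre   = {clear(a), on(a,d), ontable(g)} ∪ {clear(f), handempty, on(f,g)}
          = {clear(a), clear(f), handempty, on(a,d), on(f,g), ontable(g)}

== RESULT ==
["clear(a)", "clear(f)", "handempty", "on(a,d)", "on(f,g)", "ontable(g)"]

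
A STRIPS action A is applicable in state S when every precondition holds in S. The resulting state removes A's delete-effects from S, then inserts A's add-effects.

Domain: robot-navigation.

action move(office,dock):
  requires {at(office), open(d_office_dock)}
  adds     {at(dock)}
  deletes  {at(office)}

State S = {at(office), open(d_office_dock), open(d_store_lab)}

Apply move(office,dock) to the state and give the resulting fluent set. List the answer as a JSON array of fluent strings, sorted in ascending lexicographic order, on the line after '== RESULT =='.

Progress:
  pre ⊆ S: {at(office), open(d_office_dock)} ⊆ S  — applicable
  S \ del = {open(d_office_dock), open(d_store_lab)}
  ∪ add   = {at(dock), open(d_office_dock), open(d_store_lab)}

== RESULT ==
["at(dock)", "open(d_office_dock)", "open(d_store_lab)"]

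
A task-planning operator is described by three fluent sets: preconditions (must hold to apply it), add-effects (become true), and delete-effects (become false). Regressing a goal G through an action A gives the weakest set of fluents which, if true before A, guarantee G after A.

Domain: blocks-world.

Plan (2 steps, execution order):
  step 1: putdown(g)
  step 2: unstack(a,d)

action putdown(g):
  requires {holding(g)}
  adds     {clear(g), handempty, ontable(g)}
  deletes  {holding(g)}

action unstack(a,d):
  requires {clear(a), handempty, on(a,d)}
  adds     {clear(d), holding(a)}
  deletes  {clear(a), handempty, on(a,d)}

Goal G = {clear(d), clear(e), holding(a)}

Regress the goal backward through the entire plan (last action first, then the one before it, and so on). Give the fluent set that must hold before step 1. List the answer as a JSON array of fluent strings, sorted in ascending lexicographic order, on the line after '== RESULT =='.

Regress step by step:
  through step 2 (unstack(a,d)): drop {clear(d), holding(a)}, keep {clear(e)}, require {clear(a), handempty, on(a,d)}
    → {clear(a), clear(e), handempty, on(a,d)}
  through step 1 (putdown(g)): drop {handempty}, keep {clear(a), clear(e), on(a,d)}, require {holding(g)}
    → {clear(a), clear(e), holding(g), on(a,d)}

== RESULT ==
["clear(a)", "clear(e)", "holding(g)", "on(a,d)"]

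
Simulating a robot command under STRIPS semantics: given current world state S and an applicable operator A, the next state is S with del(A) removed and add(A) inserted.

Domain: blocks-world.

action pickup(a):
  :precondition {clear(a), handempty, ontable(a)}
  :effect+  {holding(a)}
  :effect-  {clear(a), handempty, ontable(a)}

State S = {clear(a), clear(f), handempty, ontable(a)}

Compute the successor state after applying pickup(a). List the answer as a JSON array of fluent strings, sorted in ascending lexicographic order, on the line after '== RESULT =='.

Progress:
  pre ⊆ S: {clear(a), handempty, ontable(a)} ⊆ S  — applicable
  S \ del = {clear(f)}
  ∪ add   = {clear(f), holding(a)}

== RESULT ==
["clear(f)", "holding(a)"]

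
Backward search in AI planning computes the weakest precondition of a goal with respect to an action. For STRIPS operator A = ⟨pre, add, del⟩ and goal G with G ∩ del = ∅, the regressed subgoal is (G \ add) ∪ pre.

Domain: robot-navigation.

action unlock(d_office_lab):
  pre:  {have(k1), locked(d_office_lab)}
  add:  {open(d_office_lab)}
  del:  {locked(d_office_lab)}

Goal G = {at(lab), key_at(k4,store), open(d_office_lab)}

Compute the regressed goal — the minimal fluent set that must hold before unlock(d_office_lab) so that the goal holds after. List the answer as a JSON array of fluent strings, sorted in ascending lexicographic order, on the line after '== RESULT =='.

Regress:
  G ∩ del = {}  (empty — regression defined)
  G \ add = {at(lab), key_at(k4,store), open(d_office_lab)} \ {open(d_office_lab)} = {at(lab), key_at(k4,store)}
  ∪ pre   = {at(lab), key_at(k4,store)} ∪ {have(k1), locked(d_office_lab)}
          = {at(lab), have(k1), key_at(k4,store), locked(d_office_lab)}

== RESULT ==
["at(lab)", "have(k1)", "key_at(k4,store)", "locked(d_office_lab)"]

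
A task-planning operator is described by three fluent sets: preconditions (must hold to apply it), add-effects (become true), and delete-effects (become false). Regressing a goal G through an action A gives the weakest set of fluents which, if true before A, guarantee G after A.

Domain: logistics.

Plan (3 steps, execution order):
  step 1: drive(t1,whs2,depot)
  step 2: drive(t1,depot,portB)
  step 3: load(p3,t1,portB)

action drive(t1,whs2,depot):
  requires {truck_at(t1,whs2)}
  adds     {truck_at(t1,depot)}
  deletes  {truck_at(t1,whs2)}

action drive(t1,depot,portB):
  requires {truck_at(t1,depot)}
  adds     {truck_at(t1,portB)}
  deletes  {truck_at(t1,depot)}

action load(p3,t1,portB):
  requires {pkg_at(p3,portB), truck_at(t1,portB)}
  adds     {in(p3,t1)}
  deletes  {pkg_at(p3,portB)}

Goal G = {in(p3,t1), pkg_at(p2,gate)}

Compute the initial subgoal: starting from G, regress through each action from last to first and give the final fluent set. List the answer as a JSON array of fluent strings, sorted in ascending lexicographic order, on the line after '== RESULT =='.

Regress step by step:
  through step 3 (load(p3,t1,portB)): drop {in(p3,t1)}, keep {pkg_at(p2,gate)}, require {pkg_at(p3,portB), truck_at(t1,portB)}
    → {pkg_at(p2,gate), pkg_at(p3,portB), truck_at(t1,portB)}
  through step 2 (drive(t1,depot,portB)): drop {truck_at(t1,portB)}, keep {pkg_at(p2,gate), pkg_at(p3,portB)}, require {truck_at(t1,depot)}
    → {pkg_at(p2,gate), pkg_at(p3,portB), truck_at(t1,depot)}
  through step 1 (drive(t1,whs2,depot)): drop {truck_at(t1,depot)}, keep {pkg_at(p2,gate), pkg_at(p3,portB)}, require {truck_at(t1,whs2)}
    → {pkg_at(p2,gate), pkg_at(p3,portB), truck_at(t1,whs2)}

== RESULT ==
["pkg_at(p2,gate)", "pkg_at(p3,portB)", "truck_at(t1,whs2)"]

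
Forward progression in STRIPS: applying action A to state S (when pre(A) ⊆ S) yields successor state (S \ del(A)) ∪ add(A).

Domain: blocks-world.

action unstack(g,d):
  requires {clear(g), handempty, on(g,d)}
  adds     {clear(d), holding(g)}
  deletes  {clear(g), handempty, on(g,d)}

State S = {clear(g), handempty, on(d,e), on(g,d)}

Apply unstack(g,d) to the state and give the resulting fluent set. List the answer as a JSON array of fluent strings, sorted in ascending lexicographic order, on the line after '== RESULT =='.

Progress:
  pre ⊆ S: {clear(g), handempty, on(g,d)} ⊆ S  — applicable
  S \ del = {on(d,e)}
  ∪ add   = {clear(d), holding(g), on(d,e)}

== RESULT ==
["clear(d)", "holding(g)", "on(d,e)"]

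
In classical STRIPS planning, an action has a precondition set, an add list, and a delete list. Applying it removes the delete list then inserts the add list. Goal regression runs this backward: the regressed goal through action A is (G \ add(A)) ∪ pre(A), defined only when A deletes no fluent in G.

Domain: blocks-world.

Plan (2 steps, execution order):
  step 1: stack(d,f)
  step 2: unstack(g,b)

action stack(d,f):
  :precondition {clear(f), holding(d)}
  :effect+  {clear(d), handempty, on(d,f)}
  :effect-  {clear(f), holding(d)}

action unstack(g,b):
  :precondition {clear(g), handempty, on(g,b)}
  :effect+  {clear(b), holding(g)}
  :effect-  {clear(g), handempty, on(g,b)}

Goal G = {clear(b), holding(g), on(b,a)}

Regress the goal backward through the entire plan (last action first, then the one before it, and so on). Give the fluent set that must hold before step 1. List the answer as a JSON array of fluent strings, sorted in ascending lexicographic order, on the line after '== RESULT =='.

Regress step by step:
  through step 2 (unstack(g,b)): drop {clear(b), holding(g)}, keep {on(b,a)}, require {clear(g), handempty, on(g,b)}
    → {clear(g), handempty, on(b,a), on(g,b)}
  through step 1 (stack(d,f)): drop {handempty}, keep {clear(g), on(b,a), on(g,b)}, require {clear(f), holding(d)}
    → {clear(f), clear(g), holding(d), on(b,a), on(g,b)}

== RESULT ==
["clear(f)", "clear(g)", "holding(d)", "on(b,a)", "on(g,b)"]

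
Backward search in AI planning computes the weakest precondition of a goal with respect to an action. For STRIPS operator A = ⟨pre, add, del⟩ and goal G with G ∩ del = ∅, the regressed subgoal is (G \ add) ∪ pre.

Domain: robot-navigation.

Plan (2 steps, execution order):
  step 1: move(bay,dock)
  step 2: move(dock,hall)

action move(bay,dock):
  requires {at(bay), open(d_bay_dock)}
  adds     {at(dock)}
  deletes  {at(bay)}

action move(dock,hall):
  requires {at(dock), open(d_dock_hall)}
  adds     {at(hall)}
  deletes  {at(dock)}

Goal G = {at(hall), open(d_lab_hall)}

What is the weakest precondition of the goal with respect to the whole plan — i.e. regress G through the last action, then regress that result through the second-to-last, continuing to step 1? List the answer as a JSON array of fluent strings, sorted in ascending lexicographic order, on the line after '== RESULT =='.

Work backward from the goal:
  through step 2 (move(dock,hall)): drop {at(hall)}, keep {open(d_lab_hall)}, require {at(dock), open(d_dock_hall)}
    → {at(dock), open(d_dock_hall), open(d_lab_hall)}
  through step 1 (move(bay,dock)): drop {at(dock)}, keep {open(d_dock_hall), open(d_lab_hall)}, require {at(bay), open(d_bay_dock)}
    → {at(bay), open(d_bay_dock), open(d_dock_hall), open(d_lab_hall)}

== RESULT ==
["at(bay)", "open(d_bay_dock)", "open(d_dock_hall)", "open(d_lab_hall)"]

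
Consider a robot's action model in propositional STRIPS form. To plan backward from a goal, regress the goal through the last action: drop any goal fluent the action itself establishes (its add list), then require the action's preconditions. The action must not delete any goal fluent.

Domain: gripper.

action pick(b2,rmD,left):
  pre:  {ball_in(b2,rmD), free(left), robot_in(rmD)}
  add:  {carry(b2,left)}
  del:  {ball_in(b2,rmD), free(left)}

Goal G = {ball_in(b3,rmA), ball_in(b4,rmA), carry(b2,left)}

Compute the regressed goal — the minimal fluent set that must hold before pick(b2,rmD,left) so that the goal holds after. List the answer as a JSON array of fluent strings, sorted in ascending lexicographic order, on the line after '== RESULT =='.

Compute (G \ add) ∪ pre:
  G ∩ del = {}  (empty — regression defined)
  G \ add = {ball_in(b3,rmA), ball_in(b4,rmA), carry(b2,left)} \ {carry(b2,left)} = {ball_in(b3,rmA), ball_in(b4,rmA)}
  ∪ pre   = {ball_in(b3,rmA), ball_in(b4,rmA)} ∪ {ball_in(b2,rmD), free(left), robot_in(rmD)}
          = {ball_in(b2,rmD), ball_in(b3,rmA), ball_in(b4,rmA), free(left), robot_in(rmD)}

== RESULT ==
["ball_in(b2,rmD)", "ball_in(b3,rmA)", "ball_in(b4,rmA)", "free(left)", "robot_in(rmD)"]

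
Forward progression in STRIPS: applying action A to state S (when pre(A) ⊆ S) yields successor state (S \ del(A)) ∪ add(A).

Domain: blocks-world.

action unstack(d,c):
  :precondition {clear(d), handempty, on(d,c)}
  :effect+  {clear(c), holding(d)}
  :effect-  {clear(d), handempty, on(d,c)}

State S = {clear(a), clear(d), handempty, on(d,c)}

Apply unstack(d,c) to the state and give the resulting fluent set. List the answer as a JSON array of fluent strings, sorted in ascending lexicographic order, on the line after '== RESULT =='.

Progress:
  pre ⊆ S: {clear(d), handempty, on(d,c)} ⊆ S  — applicable
  S \ del = {clear(a)}
  ∪ add   = {clear(a), clear(c), holding(d)}

== RESULT ==
["clear(a)", "clear(c)", "holding(d)"]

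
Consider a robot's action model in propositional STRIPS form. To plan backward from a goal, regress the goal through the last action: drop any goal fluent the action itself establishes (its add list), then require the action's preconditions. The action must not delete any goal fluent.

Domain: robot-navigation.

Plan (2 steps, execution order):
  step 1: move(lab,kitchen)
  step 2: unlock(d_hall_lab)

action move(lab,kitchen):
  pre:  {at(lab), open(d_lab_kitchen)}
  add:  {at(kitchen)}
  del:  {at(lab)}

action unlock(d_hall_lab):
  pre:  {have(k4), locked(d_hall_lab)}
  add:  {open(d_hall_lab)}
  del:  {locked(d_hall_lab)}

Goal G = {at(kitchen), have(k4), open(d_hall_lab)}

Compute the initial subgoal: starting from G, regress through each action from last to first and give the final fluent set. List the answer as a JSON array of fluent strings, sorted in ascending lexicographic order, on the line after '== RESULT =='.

Work backward from the goal:
  through step 2 (unlock(d_hall_lab)): drop {open(d_hall_lab)}, keep {at(kitchen), have(k4)}, require {have(k4), locked(d_hall_lab)}
    → {at(kitchen), have(k4), locked(d_hall_lab)}
  through step 1 (move(lab,kitchen)): drop {at(kitchen)}, keep {have(k4), locked(d_hall_lab)}, require {at(lab), open(d_lab_kitchen)}
    → {at(lab), have(k4), locked(d_hall_lab), open(d_lab_kitchen)}

== RESULT ==
["at(lab)", "have(k4)", "locked(d_hall_lab)", "open(d_lab_kitchen)"]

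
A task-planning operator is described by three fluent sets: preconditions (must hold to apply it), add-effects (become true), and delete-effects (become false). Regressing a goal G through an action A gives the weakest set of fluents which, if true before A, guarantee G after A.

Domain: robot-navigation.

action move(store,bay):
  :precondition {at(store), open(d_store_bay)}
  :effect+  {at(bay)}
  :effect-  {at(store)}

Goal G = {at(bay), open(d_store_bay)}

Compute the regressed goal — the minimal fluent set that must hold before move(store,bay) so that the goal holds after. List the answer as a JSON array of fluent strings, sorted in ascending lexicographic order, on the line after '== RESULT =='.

Compute (G \ add) ∪ pre:
  G ∩ del = {}  (empty — regression defined)
  G \ add = {at(bay), open(d_store_bay)} \ {at(bay)} = {open(d_store_bay)}
  ∪ pre   = {open(d_store_bay)} ∪ {at(store), open(d_store_bay)}
          = {at(store), open(d_store_bay)}

== RESULT ==
["at(store)", "open(d_store_bay)"]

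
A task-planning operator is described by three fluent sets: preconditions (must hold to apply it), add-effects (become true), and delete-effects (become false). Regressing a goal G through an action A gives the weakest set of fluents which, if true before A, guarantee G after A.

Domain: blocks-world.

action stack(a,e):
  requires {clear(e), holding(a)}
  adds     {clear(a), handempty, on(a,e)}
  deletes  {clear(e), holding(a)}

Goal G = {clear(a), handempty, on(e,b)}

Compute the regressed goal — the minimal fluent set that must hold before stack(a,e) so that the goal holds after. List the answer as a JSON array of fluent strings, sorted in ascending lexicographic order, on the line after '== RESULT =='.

Regress:
  G ∩ del = {}  (empty — regression defined)
  G \ add = {clear(a), handempty, on(e,b)} \ {clear(a), handempty, on(a,e)} = {on(e,b)}
  ∪ pre   = {on(e,b)} ∪ {clear(e), holding(a)}
          = {clear(e), holding(a), on(e,b)}

== RESULT ==
["clear(e)", "holding(a)", "on(e,b)"]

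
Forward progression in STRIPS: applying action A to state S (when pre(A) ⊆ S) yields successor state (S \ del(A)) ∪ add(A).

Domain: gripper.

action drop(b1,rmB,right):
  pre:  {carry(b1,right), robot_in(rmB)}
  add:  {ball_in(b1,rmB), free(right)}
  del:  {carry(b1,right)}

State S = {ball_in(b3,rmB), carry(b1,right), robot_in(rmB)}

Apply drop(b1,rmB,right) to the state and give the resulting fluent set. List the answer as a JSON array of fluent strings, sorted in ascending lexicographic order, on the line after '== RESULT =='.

Progress:
  pre ⊆ S: {carry(b1,right), robot_in(rmB)} ⊆ S  — applicable
  S \ del = {ball_in(b3,rmB), robot_in(rmB)}
  ∪ add   = {ball_in(b1,rmB), ball_in(b3,rmB), free(right), robot_in(rmB)}

== RESULT ==
["ball_in(b1,rmB)", "ball_in(b3,rmB)", "free(right)", "robot_in(rmB)"]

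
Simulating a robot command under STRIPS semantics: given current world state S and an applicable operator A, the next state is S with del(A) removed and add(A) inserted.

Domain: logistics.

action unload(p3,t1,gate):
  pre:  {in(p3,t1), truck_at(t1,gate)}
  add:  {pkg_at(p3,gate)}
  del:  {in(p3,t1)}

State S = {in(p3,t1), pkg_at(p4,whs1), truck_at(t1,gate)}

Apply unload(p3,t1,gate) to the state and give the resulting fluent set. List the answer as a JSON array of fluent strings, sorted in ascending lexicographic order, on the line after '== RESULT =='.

Compute (S \ del) ∪ add:
  pre ⊆ S: {in(p3,t1), truck_at(t1,gate)} ⊆ S  — applicable
  S \ del = {pkg_at(p4,whs1), truck_at(t1,gate)}
  ∪ add   = {pkg_at(p3,gate), pkg_at(p4,whs1), truck_at(t1,gate)}

== RESULT ==
["pkg_at(p3,gate)", "pkg_at(p4,whs1)", "truck_at(t1,gate)"]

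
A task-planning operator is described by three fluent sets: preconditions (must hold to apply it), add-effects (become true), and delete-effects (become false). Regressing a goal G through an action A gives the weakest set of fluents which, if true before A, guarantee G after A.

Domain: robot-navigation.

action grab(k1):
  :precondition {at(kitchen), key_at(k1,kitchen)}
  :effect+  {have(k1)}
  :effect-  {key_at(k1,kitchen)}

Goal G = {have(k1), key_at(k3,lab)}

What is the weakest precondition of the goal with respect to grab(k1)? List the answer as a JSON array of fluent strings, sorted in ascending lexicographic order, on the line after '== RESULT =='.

Regress:
  G ∩ del = {}  (empty — regression defined)
  G \ add = {have(k1), key_at(k3,lab)} \ {have(k1)} = {key_at(k3,lab)}
  ∪ pre   = {key_at(k3,lab)} ∪ {at(kitchen), key_at(k1,kitchen)}
          = {at(kitchen), key_at(k1,kitchen), key_at(k3,lab)}

== RESULT ==
["at(kitchen)", "key_at(k1,kitchen)", "key_at(k3,lab)"]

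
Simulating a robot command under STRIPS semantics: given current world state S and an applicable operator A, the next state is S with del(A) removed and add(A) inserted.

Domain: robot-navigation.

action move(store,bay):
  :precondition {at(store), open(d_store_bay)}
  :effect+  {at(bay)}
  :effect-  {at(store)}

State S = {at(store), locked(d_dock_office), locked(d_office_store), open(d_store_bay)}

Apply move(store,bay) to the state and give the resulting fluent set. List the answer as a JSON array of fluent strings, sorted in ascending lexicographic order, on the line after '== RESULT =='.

Progress:
  pre ⊆ S: {at(store), open(d_store_bay)} ⊆ S  — applicable
  S \ del = {locked(d_dock_office), locked(d_office_store), open(d_store_bay)}
  ∪ add   = {at(bay), locked(d_dock_office), locked(d_office_store), open(d_store_bay)}

== RESULT ==
["at(bay)", "locked(d_dock_office)", "locked(d_office_store)", "open(d_store_bay)"]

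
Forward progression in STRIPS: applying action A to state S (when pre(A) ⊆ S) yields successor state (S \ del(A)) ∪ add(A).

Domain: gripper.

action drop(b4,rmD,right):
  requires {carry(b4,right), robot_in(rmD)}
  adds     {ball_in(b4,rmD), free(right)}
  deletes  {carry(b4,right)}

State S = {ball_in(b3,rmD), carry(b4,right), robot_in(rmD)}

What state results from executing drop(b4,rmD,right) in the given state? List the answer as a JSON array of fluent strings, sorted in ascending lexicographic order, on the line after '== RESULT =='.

Progress:
  pre ⊆ S: {carry(b4,right), robot_in(rmD)} ⊆ S  — applicable
  S \ del = {ball_in(b3,rmD), robot_in(rmD)}
  ∪ add   = {ball_in(b3,rmD), ball_in(b4,rmD), free(right), robot_in(rmD)}

== RESULT ==
["ball_in(b3,rmD)", "ball_in(b4,rmD)", "free(right)", "robot_in(rmD)"]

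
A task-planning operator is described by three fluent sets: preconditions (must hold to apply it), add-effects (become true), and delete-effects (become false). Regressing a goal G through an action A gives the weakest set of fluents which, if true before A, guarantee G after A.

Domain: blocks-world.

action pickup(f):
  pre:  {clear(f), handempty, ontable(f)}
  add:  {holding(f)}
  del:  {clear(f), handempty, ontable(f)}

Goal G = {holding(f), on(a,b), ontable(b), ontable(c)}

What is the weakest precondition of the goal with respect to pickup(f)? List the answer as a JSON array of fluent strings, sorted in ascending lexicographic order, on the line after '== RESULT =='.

Regress:
  G ∩ del = {}  (empty — regression defined)
  G \ add = {holding(f), on(a,b), ontable(b), ontable(c)} \ {holding(f)} = {on(a,b), ontable(b), ontable(c)}
  ∪ pre   = {on(a,b), ontable(b), ontable(c)} ∪ {clear(f), handempty, ontable(f)}
          = {clear(f), handempty, on(a,b), ontable(b), ontable(c), ontable(f)}

== RESULT ==
["clear(f)", "handempty", "on(a,b)", "ontable(b)", "ontable(c)", "ontable(f)"]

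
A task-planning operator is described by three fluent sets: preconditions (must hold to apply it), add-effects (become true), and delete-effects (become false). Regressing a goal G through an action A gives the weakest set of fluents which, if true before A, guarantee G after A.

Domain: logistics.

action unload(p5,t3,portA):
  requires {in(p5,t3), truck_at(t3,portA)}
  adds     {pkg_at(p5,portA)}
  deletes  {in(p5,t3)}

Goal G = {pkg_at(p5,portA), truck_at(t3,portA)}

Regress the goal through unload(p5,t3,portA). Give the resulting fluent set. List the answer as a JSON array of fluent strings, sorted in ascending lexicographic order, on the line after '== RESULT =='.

Compute (G \ add) ∪ pre:
  G ∩ del = {}  (empty — regression defined)
  G \ add = {pkg_at(p5,portA), truck_at(t3,portA)} \ {pkg_at(p5,portA)} = {truck_at(t3,portA)}
  ∪ pre   = {truck_at(t3,portA)} ∪ {in(p5,t3), truck_at(t3,portA)}
          = {in(p5,t3), truck_at(t3,portA)}

== RESULT ==
["in(p5,t3)", "truck_at(t3,portA)"]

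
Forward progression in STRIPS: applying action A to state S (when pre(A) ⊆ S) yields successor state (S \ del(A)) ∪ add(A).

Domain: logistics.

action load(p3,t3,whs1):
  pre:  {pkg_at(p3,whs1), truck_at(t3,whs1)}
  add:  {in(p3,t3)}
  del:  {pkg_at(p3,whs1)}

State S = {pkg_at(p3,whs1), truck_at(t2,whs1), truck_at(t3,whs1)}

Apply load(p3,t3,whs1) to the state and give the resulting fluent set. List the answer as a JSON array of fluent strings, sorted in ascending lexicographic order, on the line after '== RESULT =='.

Progress:
  pre ⊆ S: {pkg_at(p3,whs1), truck_at(t3,whs1)} ⊆ S  — applicable
  S \ del = {truck_at(t2,whs1), truck_at(t3,whs1)}
  ∪ add   = {in(p3,t3), truck_at(t2,whs1), truck_at(t3,whs1)}

== RESULT ==
["in(p3,t3)", "truck_at(t2,whs1)", "truck_at(t3,whs1)"]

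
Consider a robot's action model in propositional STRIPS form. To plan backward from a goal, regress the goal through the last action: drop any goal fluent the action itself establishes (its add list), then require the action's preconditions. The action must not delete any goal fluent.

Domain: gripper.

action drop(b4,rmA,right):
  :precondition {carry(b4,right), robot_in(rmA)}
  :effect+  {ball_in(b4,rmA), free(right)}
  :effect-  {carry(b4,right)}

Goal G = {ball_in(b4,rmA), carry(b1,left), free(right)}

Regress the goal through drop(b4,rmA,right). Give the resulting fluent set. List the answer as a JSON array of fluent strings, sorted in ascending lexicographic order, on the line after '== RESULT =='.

Compute (G \ add) ∪ pre:
  G ∩ del = {}  (empty — regression defined)
  G \ add = {ball_in(b4,rmA), carry(b1,left), free(right)} \ {ball_in(b4,rmA), free(right)} = {carry(b1,left)}
  ∪ pre   = {carry(b1,left)} ∪ {carry(b4,right), robot_in(rmA)}
          = {carry(b1,left), carry(b4,right), robot_in(rmA)}

== RESULT ==
["carry(b1,left)", "carry(b4,right)", "robot_in(rmA)"]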